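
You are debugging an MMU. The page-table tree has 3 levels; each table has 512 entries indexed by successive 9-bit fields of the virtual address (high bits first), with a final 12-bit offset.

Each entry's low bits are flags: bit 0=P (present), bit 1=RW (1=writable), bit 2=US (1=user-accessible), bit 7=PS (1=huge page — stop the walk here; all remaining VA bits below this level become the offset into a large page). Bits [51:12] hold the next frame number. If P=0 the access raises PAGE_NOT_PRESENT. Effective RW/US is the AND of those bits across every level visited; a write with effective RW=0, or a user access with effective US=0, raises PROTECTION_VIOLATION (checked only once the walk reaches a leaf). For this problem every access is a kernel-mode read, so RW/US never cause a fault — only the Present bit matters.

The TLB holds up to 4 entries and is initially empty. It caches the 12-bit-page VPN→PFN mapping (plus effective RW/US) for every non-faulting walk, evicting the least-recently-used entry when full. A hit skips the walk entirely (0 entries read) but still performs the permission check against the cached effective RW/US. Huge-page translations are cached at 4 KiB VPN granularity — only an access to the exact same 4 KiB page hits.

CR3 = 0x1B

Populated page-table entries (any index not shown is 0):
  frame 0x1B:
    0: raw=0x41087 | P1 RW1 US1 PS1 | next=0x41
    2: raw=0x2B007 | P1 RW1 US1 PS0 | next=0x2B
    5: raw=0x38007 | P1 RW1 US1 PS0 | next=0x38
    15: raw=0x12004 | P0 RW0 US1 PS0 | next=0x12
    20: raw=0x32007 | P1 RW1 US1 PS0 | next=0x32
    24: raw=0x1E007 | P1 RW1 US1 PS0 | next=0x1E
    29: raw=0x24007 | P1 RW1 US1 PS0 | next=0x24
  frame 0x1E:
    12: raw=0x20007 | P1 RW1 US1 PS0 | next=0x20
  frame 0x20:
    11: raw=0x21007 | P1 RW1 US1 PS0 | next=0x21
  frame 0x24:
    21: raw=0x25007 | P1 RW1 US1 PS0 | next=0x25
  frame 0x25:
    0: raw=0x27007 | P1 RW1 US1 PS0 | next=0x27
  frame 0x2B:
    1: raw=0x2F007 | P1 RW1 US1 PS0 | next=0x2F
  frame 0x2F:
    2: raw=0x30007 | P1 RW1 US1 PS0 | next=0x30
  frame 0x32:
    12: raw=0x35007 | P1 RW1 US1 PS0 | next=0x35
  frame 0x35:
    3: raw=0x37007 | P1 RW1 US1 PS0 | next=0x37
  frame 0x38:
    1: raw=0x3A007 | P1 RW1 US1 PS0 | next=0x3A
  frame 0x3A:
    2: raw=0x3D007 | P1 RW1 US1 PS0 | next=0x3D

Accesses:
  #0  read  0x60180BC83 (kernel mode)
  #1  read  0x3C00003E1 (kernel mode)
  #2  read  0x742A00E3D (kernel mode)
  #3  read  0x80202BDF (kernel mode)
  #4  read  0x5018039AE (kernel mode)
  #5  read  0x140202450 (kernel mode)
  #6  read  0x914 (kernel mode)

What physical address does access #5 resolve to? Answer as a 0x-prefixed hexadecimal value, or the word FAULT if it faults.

Trace:
#0 VA=0x60180BC83 (r,kernel):
  L0 @0x1B[24] → 0x1E007  P=1,RW=1,US=1,PS=0
  L1 @0x1E[12] → 0x20007  P=1,RW=1,US=1,PS=0
  L2 @0x20[11] → 0x21007  P=1,RW=1,US=1,PS=0
  → PA=0x21C83  (3 entries read)
#1 VA=0x3C00003E1 (r,kernel):
  L0 @0x1B[15] → 0x12004  P=0,RW=0,US=1,PS=0
  ✗ PAGE_NOT_PRESENT  [1 reads]
#2 VA=0x742A00E3D (r,kernel):
  L0 @0x1B[29] → 0x24007  P=1,RW=1,US=1,PS=0
  L1 @0x24[21] → 0x25007  P=1,RW=1,US=1,PS=0
  L2 @0x25[0] → 0x27007  P=1,RW=1,US=1,PS=0
  → PA=0x27E3D  (3 entries read)
#3 VA=0x80202BDF (r,kernel):
  L0 @0x1B[2] → 0x2B007  P=1,RW=1,US=1,PS=0
  L1 @0x2B[1] → 0x2F007  P=1,RW=1,US=1,PS=0
  L2 @0x2F[2] → 0x30007  P=1,RW=1,US=1,PS=0
  → PA=0x30BDF  (3 entries read)
#4 VA=0x5018039AE (r,kernel):
  L0 @0x1B[20] → 0x32007  P=1,RW=1,US=1,PS=0
  L1 @0x32[12] → 0x35007  P=1,RW=1,US=1,PS=0
  L2 @0x35[3] → 0x37007  P=1,RW=1,US=1,PS=0
  → PA=0x379AE  (3 entries read)
#5 VA=0x140202450 (r,kernel):
  L0 @0x1B[5] → 0x38007  P=1,RW=1,US=1,PS=0
  L1 @0x38[1] → 0x3A007  P=1,RW=1,US=1,PS=0
  L2 @0x3A[2] → 0x3D007  P=1,RW=1,US=1,PS=0
  → PA=0x3D450  (3 entries read)
#6 VA=0x914 (r,kernel):
  L0 @0x1B[0] → 0x41087  P=1,RW=1,US=1,PS=1
  → PA=0x41914 (huge @L0)  (1 entries read)

Access #5 PA: 0x3D450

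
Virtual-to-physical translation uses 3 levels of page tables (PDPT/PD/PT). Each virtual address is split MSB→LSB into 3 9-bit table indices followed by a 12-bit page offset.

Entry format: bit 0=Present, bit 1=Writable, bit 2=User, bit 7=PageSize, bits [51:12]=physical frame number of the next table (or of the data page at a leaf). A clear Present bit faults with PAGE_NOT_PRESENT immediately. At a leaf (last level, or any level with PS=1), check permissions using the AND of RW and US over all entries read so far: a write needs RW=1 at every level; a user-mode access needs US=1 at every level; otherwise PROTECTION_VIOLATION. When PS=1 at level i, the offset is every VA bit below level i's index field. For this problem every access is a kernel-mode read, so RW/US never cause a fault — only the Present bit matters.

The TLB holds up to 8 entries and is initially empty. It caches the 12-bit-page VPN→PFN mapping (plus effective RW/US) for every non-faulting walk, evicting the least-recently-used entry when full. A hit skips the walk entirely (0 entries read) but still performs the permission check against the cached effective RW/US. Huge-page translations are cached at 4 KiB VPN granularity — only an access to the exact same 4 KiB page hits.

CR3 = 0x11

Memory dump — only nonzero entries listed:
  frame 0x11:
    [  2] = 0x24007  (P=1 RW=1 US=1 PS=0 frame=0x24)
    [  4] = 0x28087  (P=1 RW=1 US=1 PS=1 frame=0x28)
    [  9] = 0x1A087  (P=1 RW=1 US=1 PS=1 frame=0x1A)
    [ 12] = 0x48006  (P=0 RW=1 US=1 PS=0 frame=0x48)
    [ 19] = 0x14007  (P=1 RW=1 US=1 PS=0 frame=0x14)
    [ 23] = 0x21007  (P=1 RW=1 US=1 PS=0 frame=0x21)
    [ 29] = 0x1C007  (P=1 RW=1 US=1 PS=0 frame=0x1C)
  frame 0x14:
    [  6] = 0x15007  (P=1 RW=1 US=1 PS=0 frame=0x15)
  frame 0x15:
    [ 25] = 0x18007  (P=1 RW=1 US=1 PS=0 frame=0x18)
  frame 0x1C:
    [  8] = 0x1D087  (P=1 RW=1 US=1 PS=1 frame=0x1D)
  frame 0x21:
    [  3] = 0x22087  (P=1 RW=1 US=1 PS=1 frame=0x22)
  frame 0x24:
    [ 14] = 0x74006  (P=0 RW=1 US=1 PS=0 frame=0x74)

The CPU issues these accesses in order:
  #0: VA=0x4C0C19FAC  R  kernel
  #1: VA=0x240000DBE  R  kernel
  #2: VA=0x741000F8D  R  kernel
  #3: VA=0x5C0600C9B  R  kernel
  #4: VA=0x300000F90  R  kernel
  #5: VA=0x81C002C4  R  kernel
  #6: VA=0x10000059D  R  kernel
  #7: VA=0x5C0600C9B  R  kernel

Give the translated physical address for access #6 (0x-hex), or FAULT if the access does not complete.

Trace:
#0 VA=0x4C0C19FAC (r,kernel):
  L0: frame=0x11 idx=19 entry=0x14007 [P=1 RW=1 US=1 PS=0]
  L1: frame=0x14 idx=6 entry=0x15007 [P=1 RW=1 US=1 PS=0]
  L2: frame=0x15 idx=25 entry=0x18007 [P=1 RW=1 US=1 PS=0]
  ⇒ phys 0x18FAC  [3 reads]
#1 VA=0x240000DBE (r,kernel):
  L0: frame=0x11 idx=9 entry=0x1A087 [P=1 RW=1 US=1 PS=1]
  ⇒ phys 0x1ADBE (huge @L0)  [1 reads]
#2 VA=0x741000F8D (r,kernel):
  L0: frame=0x11 idx=29 entry=0x1C007 [P=1 RW=1 US=1 PS=0]
  L1: frame=0x1C idx=8 entry=0x1D087 [P=1 RW=1 US=1 PS=1]
  ⇒ phys 0x1DF8D (huge @L1)  [2 reads]
#3 VA=0x5C0600C9B (r,kernel):
  L0: frame=0x11 idx=23 entry=0x21007 [P=1 RW=1 US=1 PS=0]
  L1: frame=0x21 idx=3 entry=0x22087 [P=1 RW=1 US=1 PS=1]
  ⇒ phys 0x22C9B (huge @L1)  [2 reads]
#4 VA=0x300000F90 (r,kernel):
  L0: frame=0x11 idx=12 entry=0x48006 [P=0 RW=1 US=1 PS=0]
  ✗ PAGE_NOT_PRESENT  [1 reads]
#5 VA=0x81C002C4 (r,kernel):
  L0: frame=0x11 idx=2 entry=0x24007 [P=1 RW=1 US=1 PS=0]
  L1: frame=0x24 idx=14 entry=0x74006 [P=0 RW=1 US=1 PS=0]
  ✗ PAGE_NOT_PRESENT  [2 reads]
#6 VA=0x10000059D (r,kernel):
  L0: frame=0x11 idx=4 entry=0x28087 [P=1 RW=1 US=1 PS=1]
  ⇒ phys 0x2859D (huge @L0)  [1 reads]
#7 VA=0x5C0600C9B (r,kernel):
  TLB hit vpn=0x5C0600 → PA=0x22C9B

Access #6 PA: 0x2859D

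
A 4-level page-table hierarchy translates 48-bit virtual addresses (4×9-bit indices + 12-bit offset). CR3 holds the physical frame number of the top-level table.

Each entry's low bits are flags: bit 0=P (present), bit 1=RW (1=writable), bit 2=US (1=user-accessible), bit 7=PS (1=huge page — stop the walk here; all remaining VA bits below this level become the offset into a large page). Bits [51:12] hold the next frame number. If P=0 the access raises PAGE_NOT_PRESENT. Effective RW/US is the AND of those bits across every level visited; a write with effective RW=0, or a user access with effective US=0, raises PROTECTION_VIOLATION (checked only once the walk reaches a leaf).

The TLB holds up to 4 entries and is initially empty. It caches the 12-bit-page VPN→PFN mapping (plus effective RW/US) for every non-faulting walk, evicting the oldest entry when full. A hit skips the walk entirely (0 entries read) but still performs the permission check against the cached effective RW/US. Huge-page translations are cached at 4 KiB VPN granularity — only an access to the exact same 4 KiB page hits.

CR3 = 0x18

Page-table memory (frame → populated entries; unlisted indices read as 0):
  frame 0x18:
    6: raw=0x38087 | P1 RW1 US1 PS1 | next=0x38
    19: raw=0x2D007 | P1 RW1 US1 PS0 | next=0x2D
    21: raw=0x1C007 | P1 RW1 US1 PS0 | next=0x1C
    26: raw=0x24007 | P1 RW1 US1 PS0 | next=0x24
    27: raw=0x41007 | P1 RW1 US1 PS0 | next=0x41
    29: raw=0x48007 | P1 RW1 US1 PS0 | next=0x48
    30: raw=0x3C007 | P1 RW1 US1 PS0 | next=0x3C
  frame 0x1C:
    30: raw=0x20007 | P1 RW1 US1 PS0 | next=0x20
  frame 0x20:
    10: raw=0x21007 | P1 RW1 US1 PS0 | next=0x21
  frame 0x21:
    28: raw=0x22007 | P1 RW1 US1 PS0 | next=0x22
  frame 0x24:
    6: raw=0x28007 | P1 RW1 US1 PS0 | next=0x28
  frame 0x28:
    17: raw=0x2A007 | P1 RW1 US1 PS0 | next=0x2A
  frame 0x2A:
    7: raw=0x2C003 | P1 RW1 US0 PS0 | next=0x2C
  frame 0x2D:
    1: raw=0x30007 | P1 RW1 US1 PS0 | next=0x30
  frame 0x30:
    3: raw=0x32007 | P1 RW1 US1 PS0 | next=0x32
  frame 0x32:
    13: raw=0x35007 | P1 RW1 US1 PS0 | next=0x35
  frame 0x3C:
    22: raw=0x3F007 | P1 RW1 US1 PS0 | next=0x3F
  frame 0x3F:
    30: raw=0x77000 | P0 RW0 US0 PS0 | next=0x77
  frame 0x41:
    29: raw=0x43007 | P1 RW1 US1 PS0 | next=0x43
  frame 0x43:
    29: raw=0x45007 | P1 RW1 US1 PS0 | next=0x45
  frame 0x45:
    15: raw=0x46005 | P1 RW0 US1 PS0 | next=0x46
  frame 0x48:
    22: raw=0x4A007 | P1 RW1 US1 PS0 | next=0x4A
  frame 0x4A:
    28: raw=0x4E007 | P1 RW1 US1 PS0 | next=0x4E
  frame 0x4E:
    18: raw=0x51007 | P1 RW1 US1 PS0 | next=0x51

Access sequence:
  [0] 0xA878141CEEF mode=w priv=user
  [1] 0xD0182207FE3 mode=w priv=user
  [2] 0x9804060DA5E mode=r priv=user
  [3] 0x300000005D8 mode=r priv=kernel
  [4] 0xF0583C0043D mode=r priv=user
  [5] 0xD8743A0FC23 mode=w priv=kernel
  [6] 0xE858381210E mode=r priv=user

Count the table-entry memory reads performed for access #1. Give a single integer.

Trace:
#0 VA=0xA878141CEEF (w,user):
  L0 @0x18[21] → 0x1C007  P=1,RW=1,US=1,PS=0
  L1 @0x1C[30] → 0x20007  P=1,RW=1,US=1,PS=0
  L2 @0x20[10] → 0x21007  P=1,RW=1,US=1,PS=0
  L3 @0x21[28] → 0x22007  P=1,RW=1,US=1,PS=0
  ⇒ phys 0x22EEF  [4 reads]
#1 VA=0xD0182207FE3 (w,user):
  L0 @0x18[26] → 0x24007  P=1,RW=1,US=1,PS=0
  L1 @0x24[6] → 0x28007  P=1,RW=1,US=1,PS=0
  L2 @0x28[17] → 0x2A007  P=1,RW=1,US=1,PS=0
  L3 @0x2A[7] → 0x2C003  P=1,RW=1,US=0,PS=0
  ✗ PROTECTION_VIOLATION  [4 reads]
#2 VA=0x9804060DA5E (r,user):
  L0 @0x18[19] → 0x2D007  P=1,RW=1,US=1,PS=0
  L1 @0x2D[1] → 0x30007  P=1,RW=1,US=1,PS=0
  L2 @0x30[3] → 0x32007  P=1,RW=1,US=1,PS=0
  L3 @0x32[13] → 0x35007  P=1,RW=1,US=1,PS=0
  ⇒ phys 0x35A5E  [4 reads]
#3 VA=0x300000005D8 (r,kernel):
  L0 @0x18[6] → 0x38087  P=1,RW=1,US=1,PS=1
  ⇒ phys 0x385D8 (huge @L0)  [1 reads]
#4 VA=0xF0583C0043D (r,user):
  L0 @0x18[30] → 0x3C007  P=1,RW=1,US=1,PS=0
  L1 @0x3C[22] → 0x3F007  P=1,RW=1,US=1,PS=0
  L2 @0x3F[30] → 0x77000  P=0,RW=0,US=0,PS=0
  ✗ PAGE_NOT_PRESENT  [3 reads]
#5 VA=0xD8743A0FC23 (w,kernel):
  L0 @0x18[27] → 0x41007  P=1,RW=1,US=1,PS=0
  L1 @0x41[29] → 0x43007  P=1,RW=1,US=1,PS=0
  L2 @0x43[29] → 0x45007  P=1,RW=1,US=1,PS=0
  L3 @0x45[15] → 0x46005  P=1,RW=0,US=1,PS=0
  ✗ PROTECTION_VIOLATION  [4 reads]
#6 VA=0xE858381210E (r,user):
  L0 @0x18[29] → 0x48007  P=1,RW=1,US=1,PS=0
  L1 @0x48[22] → 0x4A007  P=1,RW=1,US=1,PS=0
  L2 @0x4A[28] → 0x4E007  P=1,RW=1,US=1,PS=0
  L3 @0x4E[18] → 0x51007  P=1,RW=1,US=1,PS=0
  ⇒ phys 0x5110E  [4 reads]

Entries read for #1: 4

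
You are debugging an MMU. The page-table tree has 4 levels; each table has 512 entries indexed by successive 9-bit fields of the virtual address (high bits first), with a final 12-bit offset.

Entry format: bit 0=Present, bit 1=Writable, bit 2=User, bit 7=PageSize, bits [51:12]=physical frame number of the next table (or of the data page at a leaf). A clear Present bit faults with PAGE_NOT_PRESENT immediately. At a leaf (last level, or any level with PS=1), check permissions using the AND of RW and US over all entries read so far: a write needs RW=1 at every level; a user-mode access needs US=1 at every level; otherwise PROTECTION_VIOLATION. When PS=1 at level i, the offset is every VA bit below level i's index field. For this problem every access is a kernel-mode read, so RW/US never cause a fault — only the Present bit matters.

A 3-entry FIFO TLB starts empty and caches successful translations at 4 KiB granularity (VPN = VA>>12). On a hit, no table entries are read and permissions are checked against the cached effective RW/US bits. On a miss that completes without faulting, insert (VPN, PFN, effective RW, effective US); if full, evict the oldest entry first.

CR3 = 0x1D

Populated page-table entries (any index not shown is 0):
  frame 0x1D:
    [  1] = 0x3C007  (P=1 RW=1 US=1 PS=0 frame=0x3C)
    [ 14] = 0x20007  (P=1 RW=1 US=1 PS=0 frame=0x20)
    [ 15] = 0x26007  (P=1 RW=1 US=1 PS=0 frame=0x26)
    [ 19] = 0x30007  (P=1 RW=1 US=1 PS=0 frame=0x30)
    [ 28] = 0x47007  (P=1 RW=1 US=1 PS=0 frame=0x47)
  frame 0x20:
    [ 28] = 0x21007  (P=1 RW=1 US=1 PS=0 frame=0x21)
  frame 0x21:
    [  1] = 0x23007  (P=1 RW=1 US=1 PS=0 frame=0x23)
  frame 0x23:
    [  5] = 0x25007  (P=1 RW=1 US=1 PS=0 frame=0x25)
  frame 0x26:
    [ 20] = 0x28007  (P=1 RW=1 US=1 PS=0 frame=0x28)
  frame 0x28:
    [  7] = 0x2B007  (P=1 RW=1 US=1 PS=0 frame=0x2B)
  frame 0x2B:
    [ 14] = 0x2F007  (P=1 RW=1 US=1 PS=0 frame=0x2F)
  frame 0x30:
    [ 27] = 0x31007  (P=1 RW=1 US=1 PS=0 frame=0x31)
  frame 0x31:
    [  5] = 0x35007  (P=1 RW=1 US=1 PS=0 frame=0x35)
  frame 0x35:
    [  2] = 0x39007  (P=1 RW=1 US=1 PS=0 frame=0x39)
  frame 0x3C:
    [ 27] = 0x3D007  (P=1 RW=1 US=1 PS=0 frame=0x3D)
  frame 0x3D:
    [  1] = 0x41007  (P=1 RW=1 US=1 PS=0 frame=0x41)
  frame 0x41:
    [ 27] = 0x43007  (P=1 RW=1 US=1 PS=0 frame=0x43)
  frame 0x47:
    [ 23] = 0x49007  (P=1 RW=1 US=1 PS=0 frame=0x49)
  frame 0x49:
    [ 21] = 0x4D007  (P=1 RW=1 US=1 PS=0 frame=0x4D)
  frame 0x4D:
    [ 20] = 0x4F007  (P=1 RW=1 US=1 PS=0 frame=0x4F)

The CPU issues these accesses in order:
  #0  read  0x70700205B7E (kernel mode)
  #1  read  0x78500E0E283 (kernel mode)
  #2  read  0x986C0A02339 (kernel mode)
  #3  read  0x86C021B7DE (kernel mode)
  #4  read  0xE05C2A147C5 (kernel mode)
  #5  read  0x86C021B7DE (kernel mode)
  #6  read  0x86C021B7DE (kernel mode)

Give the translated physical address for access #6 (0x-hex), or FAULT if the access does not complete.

Per-access translation:
#0 VA=0x70700205B7E (r,kernel):
  L0: frame=0x1D idx=14 entry=0x20007 [P=1 RW=1 US=1 PS=0]
  L1: frame=0x20 idx=28 entry=0x21007 [P=1 RW=1 US=1 PS=0]
  L2: frame=0x21 idx=1 entry=0x23007 [P=1 RW=1 US=1 PS=0]
  L3: frame=0x23 idx=5 entry=0x25007 [P=1 RW=1 US=1 PS=0]
  ⇒ phys 0x25B7E  [4 reads]
#1 VA=0x78500E0E283 (r,kernel):
  L0: frame=0x1D idx=15 entry=0x26007 [P=1 RW=1 US=1 PS=0]
  L1: frame=0x26 idx=20 entry=0x28007 [P=1 RW=1 US=1 PS=0]
  L2: frame=0x28 idx=7 entry=0x2B007 [P=1 RW=1 US=1 PS=0]
  L3: frame=0x2B idx=14 entry=0x2F007 [P=1 RW=1 US=1 PS=0]
  ⇒ phys 0x2F283  [4 reads]
#2 VA=0x986C0A02339 (r,kernel):
  L0: frame=0x1D idx=19 entry=0x30007 [P=1 RW=1 US=1 PS=0]
  L1: frame=0x30 idx=27 entry=0x31007 [P=1 RW=1 US=1 PS=0]
  L2: frame=0x31 idx=5 entry=0x35007 [P=1 RW=1 US=1 PS=0]
  L3: frame=0x35 idx=2 entry=0x39007 [P=1 RW=1 US=1 PS=0]
  ⇒ phys 0x39339  [4 reads]
#3 VA=0x86C021B7DE (r,kernel):
  L0: frame=0x1D idx=1 entry=0x3C007 [P=1 RW=1 US=1 PS=0]
  L1: frame=0x3C idx=27 entry=0x3D007 [P=1 RW=1 US=1 PS=0]
  L2: frame=0x3D idx=1 entry=0x41007 [P=1 RW=1 US=1 PS=0]
  L3: frame=0x41 idx=27 entry=0x43007 [P=1 RW=1 US=1 PS=0]
  ⇒ phys 0x437DE  [4 reads]
#4 VA=0xE05C2A147C5 (r,kernel):
  L0: frame=0x1D idx=28 entry=0x47007 [P=1 RW=1 US=1 PS=0]
  L1: frame=0x47 idx=23 entry=0x49007 [P=1 RW=1 US=1 PS=0]
  L2: frame=0x49 idx=21 entry=0x4D007 [P=1 RW=1 US=1 PS=0]
  L3: frame=0x4D idx=20 entry=0x4F007 [P=1 RW=1 US=1 PS=0]
  ⇒ phys 0x4F7C5  [4 reads]
#5 VA=0x86C021B7DE (r,kernel):
  TLB hit vpn=0x86C021B → PA=0x437DE
#6 VA=0x86C021B7DE (r,kernel):
  TLB hit vpn=0x86C021B → PA=0x437DE

Access #6 PA: 0x437DE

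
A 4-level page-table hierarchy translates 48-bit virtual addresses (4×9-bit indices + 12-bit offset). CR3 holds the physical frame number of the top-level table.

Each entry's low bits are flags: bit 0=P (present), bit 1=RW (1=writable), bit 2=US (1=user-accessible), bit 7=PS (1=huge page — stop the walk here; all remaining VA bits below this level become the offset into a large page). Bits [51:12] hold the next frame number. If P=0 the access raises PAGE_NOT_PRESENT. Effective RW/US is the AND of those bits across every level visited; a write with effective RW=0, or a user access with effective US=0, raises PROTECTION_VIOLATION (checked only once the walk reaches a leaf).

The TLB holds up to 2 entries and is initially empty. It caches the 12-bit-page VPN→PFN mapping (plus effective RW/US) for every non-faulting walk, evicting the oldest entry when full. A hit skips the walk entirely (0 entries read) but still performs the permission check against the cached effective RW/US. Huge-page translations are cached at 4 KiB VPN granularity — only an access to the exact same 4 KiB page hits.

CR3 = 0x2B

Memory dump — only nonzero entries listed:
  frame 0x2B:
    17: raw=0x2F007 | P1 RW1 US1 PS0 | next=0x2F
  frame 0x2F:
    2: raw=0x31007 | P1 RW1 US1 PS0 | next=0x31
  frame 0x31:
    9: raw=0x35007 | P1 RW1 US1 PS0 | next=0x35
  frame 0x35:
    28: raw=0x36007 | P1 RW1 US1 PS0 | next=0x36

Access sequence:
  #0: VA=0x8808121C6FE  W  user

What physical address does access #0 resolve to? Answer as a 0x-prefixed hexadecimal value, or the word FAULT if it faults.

Walk each access:
#0 VA=0x8808121C6FE (w,user):
  [0] read 0x2B idx=17: raw=0x2F007 flags P=1 W=1 U=1 S=0
  [1] read 0x2F idx=2: raw=0x31007 flags P=1 W=1 U=1 S=0
  [2] read 0x31 idx=9: raw=0x35007 flags P=1 W=1 U=1 S=0
  [3] read 0x35 idx=28: raw=0x36007 flags P=1 W=1 U=1 S=0
  → PA=0x366FE  (4 entries read)

Access #0 PA: 0x366FE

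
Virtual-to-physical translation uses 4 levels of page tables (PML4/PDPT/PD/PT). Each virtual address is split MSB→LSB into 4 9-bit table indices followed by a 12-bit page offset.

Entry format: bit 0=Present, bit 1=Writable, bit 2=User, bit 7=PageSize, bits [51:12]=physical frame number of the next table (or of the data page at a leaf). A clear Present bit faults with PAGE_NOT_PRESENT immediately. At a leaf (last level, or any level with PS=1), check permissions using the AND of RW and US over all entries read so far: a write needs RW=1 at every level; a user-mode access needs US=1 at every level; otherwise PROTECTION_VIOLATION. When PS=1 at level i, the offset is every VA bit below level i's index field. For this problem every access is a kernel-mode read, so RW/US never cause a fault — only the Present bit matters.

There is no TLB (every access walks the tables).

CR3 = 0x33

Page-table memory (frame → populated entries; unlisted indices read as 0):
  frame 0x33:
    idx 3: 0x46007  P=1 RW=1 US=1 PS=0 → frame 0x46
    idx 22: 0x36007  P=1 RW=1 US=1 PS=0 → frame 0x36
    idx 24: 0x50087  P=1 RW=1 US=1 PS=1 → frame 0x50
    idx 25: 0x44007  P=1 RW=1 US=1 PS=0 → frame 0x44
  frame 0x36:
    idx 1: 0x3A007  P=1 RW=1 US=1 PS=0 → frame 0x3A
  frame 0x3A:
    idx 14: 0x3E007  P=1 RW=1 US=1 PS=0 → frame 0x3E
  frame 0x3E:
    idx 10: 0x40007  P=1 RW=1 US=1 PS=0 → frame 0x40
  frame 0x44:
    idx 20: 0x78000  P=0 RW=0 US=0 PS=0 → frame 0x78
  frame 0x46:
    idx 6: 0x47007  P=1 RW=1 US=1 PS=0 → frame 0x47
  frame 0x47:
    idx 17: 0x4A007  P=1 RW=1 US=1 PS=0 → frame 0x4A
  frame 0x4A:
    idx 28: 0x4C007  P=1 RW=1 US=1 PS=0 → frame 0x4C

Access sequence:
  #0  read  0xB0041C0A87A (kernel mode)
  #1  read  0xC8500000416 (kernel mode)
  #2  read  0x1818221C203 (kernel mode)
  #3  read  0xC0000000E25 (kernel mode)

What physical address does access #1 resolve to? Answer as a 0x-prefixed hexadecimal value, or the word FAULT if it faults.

Walk each access:
#0 VA=0xB0041C0A87A (r,kernel):
  lvl0: tbl 0x33, slot 22 ⇒ 0x36007 (P1/RW1/US1/PS0)
  lvl1: tbl 0x36, slot 1 ⇒ 0x3A007 (P1/RW1/US1/PS0)
  lvl2: tbl 0x3A, slot 14 ⇒ 0x3E007 (P1/RW1/US1/PS0)
  lvl3: tbl 0x3E, slot 10 ⇒ 0x40007 (P1/RW1/US1/PS0)
  → PA=0x4087A  (4 entries read)
#1 VA=0xC8500000416 (r,kernel):
  lvl0: tbl 0x33, slot 25 ⇒ 0x44007 (P1/RW1/US1/PS0)
  lvl1: tbl 0x44, slot 20 ⇒ 0x78000 (P0/RW0/US0/PS0)
  ⇒ fault: PAGE_NOT_PRESENT  — 2 lookups
#2 VA=0x1818221C203 (r,kernel):
  lvl0: tbl 0x33, slot 3 ⇒ 0x46007 (P1/RW1/US1/PS0)
  lvl1: tbl 0x46, slot 6 ⇒ 0x47007 (P1/RW1/US1/PS0)
  lvl2: tbl 0x47, slot 17 ⇒ 0x4A007 (P1/RW1/US1/PS0)
  lvl3: tbl 0x4A, slot 28 ⇒ 0x4C007 (P1/RW1/US1/PS0)
  → PA=0x4C203  (4 entries read)
#3 VA=0xC0000000E25 (r,kernel):
  lvl0: tbl 0x33, slot 24 ⇒ 0x50087 (P1/RW1/US1/PS1)
  → PA=0x50E25 (huge @L0)  (1 entries read)

Access #1 PA: FAULT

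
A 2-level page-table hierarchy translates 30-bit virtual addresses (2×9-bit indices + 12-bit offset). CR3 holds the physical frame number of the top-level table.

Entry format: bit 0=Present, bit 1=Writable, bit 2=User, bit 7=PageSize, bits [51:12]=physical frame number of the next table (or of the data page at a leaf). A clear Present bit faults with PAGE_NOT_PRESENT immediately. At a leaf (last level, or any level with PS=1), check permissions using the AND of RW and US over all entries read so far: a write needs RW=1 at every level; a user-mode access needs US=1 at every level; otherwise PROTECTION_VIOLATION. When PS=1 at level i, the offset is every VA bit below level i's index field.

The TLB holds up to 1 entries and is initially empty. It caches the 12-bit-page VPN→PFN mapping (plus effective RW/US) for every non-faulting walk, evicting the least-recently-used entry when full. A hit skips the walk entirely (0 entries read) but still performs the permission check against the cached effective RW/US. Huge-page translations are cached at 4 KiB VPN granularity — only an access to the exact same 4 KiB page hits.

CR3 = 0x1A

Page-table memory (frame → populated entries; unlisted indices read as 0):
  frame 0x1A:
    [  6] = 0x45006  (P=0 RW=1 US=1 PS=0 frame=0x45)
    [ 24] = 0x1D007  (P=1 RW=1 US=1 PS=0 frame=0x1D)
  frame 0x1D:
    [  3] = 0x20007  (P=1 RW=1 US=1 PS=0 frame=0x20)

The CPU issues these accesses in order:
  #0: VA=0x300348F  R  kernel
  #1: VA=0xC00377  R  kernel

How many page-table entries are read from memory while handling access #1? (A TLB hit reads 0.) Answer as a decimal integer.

Trace:
#0 VA=0x300348F (r,kernel):
  [0] read 0x1A idx=24: raw=0x1D007 flags P=1 W=1 U=1 S=0
  [1] read 0x1D idx=3: raw=0x20007 flags P=1 W=1 U=1 S=0
  → PA=0x2048F  (2 entries read)
#1 VA=0xC00377 (r,kernel):
  [0] read 0x1A idx=6: raw=0x45006 flags P=0 W=1 U=1 S=0
  → PAGE_NOT_PRESENT  (1 entries read)

Entries read for #1: 1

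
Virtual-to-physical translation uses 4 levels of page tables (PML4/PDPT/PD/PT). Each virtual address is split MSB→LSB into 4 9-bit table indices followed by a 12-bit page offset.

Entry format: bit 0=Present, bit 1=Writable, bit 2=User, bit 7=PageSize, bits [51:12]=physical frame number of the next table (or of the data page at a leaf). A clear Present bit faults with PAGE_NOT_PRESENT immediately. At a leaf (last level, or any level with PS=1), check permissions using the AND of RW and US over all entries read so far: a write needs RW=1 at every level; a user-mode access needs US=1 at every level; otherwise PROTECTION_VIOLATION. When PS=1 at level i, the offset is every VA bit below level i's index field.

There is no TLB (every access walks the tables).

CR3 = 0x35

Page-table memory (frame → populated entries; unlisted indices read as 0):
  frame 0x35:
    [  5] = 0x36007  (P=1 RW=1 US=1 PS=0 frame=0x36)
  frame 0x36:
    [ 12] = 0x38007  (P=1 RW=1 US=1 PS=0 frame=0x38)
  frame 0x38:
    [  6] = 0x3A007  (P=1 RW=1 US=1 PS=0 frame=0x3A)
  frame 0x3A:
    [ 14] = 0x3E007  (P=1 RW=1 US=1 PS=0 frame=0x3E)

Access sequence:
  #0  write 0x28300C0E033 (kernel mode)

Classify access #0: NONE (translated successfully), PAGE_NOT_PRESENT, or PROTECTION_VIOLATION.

Trace:
#0 VA=0x28300C0E033 (w,kernel):
  L0: frame=0x35 idx=5 entry=0x36007 [P=1 RW=1 US=1 PS=0]
  L1: frame=0x36 idx=12 entry=0x38007 [P=1 RW=1 US=1 PS=0]
  L2: frame=0x38 idx=6 entry=0x3A007 [P=1 RW=1 US=1 PS=0]
  L3: frame=0x3A idx=14 entry=0x3E007 [P=1 RW=1 US=1 PS=0]
  → PA=0x3E033  (4 entries read)

Access #0 fault: NONE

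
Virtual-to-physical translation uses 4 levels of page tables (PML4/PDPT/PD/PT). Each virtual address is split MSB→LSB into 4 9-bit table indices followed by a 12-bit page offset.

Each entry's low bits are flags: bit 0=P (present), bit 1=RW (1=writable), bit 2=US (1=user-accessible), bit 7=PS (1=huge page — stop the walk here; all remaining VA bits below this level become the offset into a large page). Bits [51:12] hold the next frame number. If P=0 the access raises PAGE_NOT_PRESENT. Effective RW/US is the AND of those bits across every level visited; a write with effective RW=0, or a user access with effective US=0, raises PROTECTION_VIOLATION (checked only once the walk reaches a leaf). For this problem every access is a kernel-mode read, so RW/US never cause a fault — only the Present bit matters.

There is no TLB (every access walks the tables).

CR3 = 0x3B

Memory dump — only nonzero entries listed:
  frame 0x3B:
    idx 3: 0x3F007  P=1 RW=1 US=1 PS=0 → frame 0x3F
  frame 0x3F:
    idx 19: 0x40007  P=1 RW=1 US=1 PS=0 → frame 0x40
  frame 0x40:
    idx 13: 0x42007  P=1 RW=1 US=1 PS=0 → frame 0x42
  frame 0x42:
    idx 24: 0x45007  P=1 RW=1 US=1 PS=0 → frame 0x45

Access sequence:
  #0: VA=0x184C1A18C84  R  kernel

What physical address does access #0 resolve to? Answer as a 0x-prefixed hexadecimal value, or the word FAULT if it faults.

Per-access translation:
#0 VA=0x184C1A18C84 (r,kernel):
  lvl0: tbl 0x3B, slot 3 ⇒ 0x3F007 (P1/RW1/US1/PS0)
  lvl1: tbl 0x3F, slot 19 ⇒ 0x40007 (P1/RW1/US1/PS0)
  lvl2: tbl 0x40, slot 13 ⇒ 0x42007 (P1/RW1/US1/PS0)
  lvl3: tbl 0x42, slot 24 ⇒ 0x45007 (P1/RW1/US1/PS0)
  ⇒ phys 0x45C84  [4 reads]

Access #0 PA: 0x45C84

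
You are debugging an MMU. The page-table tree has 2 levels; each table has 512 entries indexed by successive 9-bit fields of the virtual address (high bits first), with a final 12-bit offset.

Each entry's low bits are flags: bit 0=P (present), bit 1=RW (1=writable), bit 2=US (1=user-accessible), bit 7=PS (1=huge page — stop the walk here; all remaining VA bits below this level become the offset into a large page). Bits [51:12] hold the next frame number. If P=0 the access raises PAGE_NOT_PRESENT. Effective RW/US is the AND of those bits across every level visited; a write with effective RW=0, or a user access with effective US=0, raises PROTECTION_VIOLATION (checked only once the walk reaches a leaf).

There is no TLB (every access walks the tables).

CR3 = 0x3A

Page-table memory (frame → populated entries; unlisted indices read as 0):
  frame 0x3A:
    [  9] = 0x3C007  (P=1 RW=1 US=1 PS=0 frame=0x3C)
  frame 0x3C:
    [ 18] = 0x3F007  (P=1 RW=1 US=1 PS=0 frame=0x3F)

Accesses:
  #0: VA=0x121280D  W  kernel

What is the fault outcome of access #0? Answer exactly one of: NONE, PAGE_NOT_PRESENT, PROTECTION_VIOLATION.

Per-access translation:
#0 VA=0x121280D (w,kernel):
  [0] read 0x3A idx=9: raw=0x3C007 flags P=1 W=1 U=1 S=0
  [1] read 0x3C idx=18: raw=0x3F007 flags P=1 W=1 U=1 S=0
  ⇒ phys 0x3F80D  [2 reads]

Access #0 fault: NONE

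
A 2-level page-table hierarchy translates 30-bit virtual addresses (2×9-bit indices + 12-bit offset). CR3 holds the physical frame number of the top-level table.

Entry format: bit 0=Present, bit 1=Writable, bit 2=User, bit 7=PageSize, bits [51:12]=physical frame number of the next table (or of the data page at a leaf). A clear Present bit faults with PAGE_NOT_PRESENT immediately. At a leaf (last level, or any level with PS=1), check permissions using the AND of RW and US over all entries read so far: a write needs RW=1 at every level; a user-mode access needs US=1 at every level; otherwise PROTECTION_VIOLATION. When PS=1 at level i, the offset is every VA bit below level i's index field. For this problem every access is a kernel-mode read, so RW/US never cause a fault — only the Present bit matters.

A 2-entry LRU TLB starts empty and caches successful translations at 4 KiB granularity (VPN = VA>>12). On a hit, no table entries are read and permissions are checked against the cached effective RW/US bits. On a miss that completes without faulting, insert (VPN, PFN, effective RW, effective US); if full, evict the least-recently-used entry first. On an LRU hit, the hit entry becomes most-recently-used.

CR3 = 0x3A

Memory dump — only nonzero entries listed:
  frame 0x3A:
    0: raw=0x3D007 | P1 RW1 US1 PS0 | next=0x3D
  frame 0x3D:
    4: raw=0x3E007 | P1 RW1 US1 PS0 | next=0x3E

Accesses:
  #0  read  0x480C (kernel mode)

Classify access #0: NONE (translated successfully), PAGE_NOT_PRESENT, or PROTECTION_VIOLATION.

Walk each access:
#0 VA=0x480C (r,kernel):
  L0: frame=0x3A idx=0 entry=0x3D007 [P=1 RW=1 US=1 PS=0]
  L1: frame=0x3D idx=4 entry=0x3E007 [P=1 RW=1 US=1 PS=0]
  → PA=0x3E80C  (2 entries read)

Access #0 fault: NONE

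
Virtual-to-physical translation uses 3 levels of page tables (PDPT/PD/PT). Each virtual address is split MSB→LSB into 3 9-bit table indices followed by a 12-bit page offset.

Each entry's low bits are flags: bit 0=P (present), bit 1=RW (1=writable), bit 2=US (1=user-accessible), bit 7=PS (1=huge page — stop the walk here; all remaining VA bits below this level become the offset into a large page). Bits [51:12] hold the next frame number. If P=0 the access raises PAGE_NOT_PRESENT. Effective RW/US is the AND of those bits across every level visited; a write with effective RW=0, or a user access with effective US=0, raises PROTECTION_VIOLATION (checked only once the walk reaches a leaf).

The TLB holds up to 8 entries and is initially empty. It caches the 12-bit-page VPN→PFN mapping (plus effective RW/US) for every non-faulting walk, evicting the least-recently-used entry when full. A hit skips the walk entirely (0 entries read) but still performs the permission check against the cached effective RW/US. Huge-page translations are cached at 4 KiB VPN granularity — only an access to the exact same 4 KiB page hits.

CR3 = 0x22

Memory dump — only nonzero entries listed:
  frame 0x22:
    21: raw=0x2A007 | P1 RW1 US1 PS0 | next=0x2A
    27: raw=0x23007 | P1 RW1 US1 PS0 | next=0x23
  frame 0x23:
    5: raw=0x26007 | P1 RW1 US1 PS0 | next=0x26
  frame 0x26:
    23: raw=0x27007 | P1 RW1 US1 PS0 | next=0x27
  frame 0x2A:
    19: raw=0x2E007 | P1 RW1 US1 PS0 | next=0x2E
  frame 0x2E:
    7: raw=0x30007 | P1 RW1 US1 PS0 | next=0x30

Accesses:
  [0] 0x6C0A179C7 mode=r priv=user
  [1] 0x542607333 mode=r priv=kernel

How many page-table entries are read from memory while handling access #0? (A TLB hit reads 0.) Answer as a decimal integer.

Trace:
#0 VA=0x6C0A179C7 (r,user):
  [0] read 0x22 idx=27: raw=0x23007 flags P=1 W=1 U=1 S=0
  [1] read 0x23 idx=5: raw=0x26007 flags P=1 W=1 U=1 S=0
  [2] read 0x26 idx=23: raw=0x27007 flags P=1 W=1 U=1 S=0
  ✓ 0x279C7  — 3 lookups
#1 VA=0x542607333 (r,kernel):
  [0] read 0x22 idx=21: raw=0x2A007 flags P=1 W=1 U=1 S=0
  [1] read 0x2A idx=19: raw=0x2E007 flags P=1 W=1 U=1 S=0
  [2] read 0x2E idx=7: raw=0x30007 flags P=1 W=1 U=1 S=0
  ✓ 0x30333  — 3 lookups

Entries read for #0: 3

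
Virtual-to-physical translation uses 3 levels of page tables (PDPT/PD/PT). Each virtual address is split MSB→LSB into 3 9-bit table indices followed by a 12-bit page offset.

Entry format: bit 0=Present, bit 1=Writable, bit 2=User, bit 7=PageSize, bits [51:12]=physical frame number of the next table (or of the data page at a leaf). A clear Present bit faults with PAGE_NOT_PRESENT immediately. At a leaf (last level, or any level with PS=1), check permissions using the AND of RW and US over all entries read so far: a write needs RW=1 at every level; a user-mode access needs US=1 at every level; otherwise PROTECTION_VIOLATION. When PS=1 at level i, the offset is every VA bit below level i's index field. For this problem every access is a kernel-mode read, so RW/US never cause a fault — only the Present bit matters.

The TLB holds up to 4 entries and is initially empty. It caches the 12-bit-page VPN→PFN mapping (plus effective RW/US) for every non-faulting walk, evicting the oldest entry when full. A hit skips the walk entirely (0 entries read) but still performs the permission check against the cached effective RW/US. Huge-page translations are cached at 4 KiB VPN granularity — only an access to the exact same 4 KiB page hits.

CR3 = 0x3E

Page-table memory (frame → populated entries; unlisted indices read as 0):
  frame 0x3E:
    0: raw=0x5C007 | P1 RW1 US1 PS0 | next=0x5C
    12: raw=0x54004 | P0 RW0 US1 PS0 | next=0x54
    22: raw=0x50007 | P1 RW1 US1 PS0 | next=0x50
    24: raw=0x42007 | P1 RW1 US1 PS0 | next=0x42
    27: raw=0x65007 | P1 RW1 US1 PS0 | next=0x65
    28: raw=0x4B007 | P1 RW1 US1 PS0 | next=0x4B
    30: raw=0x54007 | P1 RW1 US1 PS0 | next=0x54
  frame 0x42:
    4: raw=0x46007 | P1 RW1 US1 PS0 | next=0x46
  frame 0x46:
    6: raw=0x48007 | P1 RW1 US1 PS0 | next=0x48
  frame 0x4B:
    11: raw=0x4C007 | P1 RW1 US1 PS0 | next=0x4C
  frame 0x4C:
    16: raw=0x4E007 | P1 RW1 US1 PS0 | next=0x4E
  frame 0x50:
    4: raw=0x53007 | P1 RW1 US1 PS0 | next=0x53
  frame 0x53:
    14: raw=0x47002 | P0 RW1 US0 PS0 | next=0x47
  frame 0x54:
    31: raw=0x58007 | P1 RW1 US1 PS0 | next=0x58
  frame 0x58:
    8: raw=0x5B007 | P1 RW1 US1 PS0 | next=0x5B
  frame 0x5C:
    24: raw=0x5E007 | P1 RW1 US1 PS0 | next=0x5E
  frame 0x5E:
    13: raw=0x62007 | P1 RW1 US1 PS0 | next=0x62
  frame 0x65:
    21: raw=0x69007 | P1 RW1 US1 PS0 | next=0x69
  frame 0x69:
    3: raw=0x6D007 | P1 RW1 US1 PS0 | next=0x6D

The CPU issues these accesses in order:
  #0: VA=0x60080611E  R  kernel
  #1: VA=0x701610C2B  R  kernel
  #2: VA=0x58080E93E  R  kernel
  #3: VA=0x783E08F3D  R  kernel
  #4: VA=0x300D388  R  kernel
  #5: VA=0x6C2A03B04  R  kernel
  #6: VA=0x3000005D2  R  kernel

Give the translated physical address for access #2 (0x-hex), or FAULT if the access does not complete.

Trace:
#0 VA=0x60080611E (r,kernel):
  [0] read 0x3E idx=24: raw=0x42007 flags P=1 W=1 U=1 S=0
  [1] read 0x42 idx=4: raw=0x46007 flags P=1 W=1 U=1 S=0
  [2] read 0x46 idx=6: raw=0x48007 flags P=1 W=1 U=1 S=0
  ⇒ phys 0x4811E  [3 reads]
#1 VA=0x701610C2B (r,kernel):
  [0] read 0x3E idx=28: raw=0x4B007 flags P=1 W=1 U=1 S=0
  [1] read 0x4B idx=11: raw=0x4C007 flags P=1 W=1 U=1 S=0
  [2] read 0x4C idx=16: raw=0x4E007 flags P=1 W=1 U=1 S=0
  ⇒ phys 0x4EC2B  [3 reads]
#2 VA=0x58080E93E (r,kernel):
  [0] read 0x3E idx=22: raw=0x50007 flags P=1 W=1 U=1 S=0
  [1] read 0x50 idx=4: raw=0x53007 flags P=1 W=1 U=1 S=0
  [2] read 0x53 idx=14: raw=0x47002 flags P=0 W=1 U=0 S=0
  ✗ PAGE_NOT_PRESENT  [3 reads]
#3 VA=0x783E08F3D (r,kernel):
  [0] read 0x3E idx=30: raw=0x54007 flags P=1 W=1 U=1 S=0
  [1] read 0x54 idx=31: raw=0x58007 flags P=1 W=1 U=1 S=0
  [2] read 0x58 idx=8: raw=0x5B007 flags P=1 W=1 U=1 S=0
  ⇒ phys 0x5BF3D  [3 reads]
#4 VA=0x300D388 (r,kernel):
  [0] read 0x3E idx=0: raw=0x5C007 flags P=1 W=1 U=1 S=0
  [1] read 0x5C idx=24: raw=0x5E007 flags P=1 W=1 U=1 S=0
  [2] read 0x5E idx=13: raw=0x62007 flags P=1 W=1 U=1 S=0
  ⇒ phys 0x62388  [3 reads]
#5 VA=0x6C2A03B04 (r,kernel):
  [0] read 0x3E idx=27: raw=0x65007 flags P=1 W=1 U=1 S=0
  [1] read 0x65 idx=21: raw=0x69007 flags P=1 W=1 U=1 S=0
  [2] read 0x69 idx=3: raw=0x6D007 flags P=1 W=1 U=1 S=0
  ⇒ phys 0x6DB04  [3 reads]
#6 VA=0x3000005D2 (r,kernel):
  [0] read 0x3E idx=12: raw=0x54004 flags P=0 W=0 U=1 S=0
  ✗ PAGE_NOT_PRESENT  [1 reads]

Access #2 PA: FAULT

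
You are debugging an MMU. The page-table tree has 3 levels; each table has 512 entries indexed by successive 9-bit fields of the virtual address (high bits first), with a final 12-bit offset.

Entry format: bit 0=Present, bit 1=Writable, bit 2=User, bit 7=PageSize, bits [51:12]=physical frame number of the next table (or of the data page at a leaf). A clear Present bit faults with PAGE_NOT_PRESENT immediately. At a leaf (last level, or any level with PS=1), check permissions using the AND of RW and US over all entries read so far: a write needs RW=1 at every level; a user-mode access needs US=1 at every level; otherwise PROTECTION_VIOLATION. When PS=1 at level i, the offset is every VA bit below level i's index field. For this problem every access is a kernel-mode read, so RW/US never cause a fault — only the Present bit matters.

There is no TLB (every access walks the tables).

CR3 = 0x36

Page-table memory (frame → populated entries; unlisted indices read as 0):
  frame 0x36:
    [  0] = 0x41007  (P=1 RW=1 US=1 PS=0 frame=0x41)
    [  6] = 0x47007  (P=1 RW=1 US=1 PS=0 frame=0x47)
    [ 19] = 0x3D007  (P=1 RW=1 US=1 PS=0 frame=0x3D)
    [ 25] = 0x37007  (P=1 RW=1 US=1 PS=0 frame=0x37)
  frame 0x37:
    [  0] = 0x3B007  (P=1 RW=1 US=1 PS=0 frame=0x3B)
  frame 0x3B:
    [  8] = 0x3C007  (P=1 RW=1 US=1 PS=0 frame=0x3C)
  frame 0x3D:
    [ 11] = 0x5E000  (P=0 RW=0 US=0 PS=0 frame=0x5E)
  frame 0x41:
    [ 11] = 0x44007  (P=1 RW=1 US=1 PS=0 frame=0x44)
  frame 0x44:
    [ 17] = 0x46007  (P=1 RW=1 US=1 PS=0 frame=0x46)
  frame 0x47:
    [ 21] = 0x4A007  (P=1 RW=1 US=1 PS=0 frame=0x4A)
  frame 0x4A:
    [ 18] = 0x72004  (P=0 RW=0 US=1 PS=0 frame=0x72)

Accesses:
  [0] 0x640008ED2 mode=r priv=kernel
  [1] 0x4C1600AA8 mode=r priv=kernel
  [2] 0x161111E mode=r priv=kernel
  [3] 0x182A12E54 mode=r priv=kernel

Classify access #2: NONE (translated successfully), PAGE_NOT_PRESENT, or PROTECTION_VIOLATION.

Per-access translation:
#0 VA=0x640008ED2 (r,kernel):
  [0] read 0x36 idx=25: raw=0x37007 flags P=1 W=1 U=1 S=0
  [1] read 0x37 idx=0: raw=0x3B007 flags P=1 W=1 U=1 S=0
  [2] read 0x3B idx=8: raw=0x3C007 flags P=1 W=1 U=1 S=0
  → PA=0x3CED2  (3 entries read)
#1 VA=0x4C1600AA8 (r,kernel):
  [0] read 0x36 idx=19: raw=0x3D007 flags P=1 W=1 U=1 S=0
  [1] read 0x3D idx=11: raw=0x5E000 flags P=0 W=0 U=0 S=0
  ⇒ fault: PAGE_NOT_PRESENT  — 2 lookups
#2 VA=0x161111E (r,kernel):
  [0] read 0x36 idx=0: raw=0x41007 flags P=1 W=1 U=1 S=0
  [1] read 0x41 idx=11: raw=0x44007 flags P=1 W=1 U=1 S=0
  [2] read 0x44 idx=17: raw=0x46007 flags P=1 W=1 U=1 S=0
  → PA=0x4611E  (3 entries read)
#3 VA=0x182A12E54 (r,kernel):
  [0] read 0x36 idx=6: raw=0x47007 flags P=1 W=1 U=1 S=0
  [1] read 0x47 idx=21: raw=0x4A007 flags P=1 W=1 U=1 S=0
  [2] read 0x4A idx=18: raw=0x72004 flags P=0 W=0 U=1 S=0
  ⇒ fault: PAGE_NOT_PRESENT  — 3 lookups

Access #2 fault: NONE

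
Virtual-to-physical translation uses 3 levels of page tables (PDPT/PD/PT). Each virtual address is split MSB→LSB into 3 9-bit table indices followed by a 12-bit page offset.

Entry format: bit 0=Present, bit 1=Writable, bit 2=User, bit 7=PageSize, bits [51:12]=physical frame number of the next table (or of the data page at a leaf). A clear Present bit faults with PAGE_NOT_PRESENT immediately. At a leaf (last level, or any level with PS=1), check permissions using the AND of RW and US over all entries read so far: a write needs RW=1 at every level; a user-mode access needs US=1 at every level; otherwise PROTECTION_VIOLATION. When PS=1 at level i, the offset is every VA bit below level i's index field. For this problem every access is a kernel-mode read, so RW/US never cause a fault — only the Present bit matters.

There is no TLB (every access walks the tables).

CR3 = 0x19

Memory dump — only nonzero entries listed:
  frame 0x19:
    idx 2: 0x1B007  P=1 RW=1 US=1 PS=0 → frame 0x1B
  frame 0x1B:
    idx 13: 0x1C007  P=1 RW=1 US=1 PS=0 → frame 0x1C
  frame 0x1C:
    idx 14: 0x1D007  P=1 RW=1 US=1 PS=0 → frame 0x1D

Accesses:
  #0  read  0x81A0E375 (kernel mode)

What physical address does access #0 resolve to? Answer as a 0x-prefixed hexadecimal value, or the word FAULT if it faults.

Trace:
#0 VA=0x81A0E375 (r,kernel):
  lvl0: tbl 0x19, slot 2 ⇒ 0x1B007 (P1/RW1/US1/PS0)
  lvl1: tbl 0x1B, slot 13 ⇒ 0x1C007 (P1/RW1/US1/PS0)
  lvl2: tbl 0x1C, slot 14 ⇒ 0x1D007 (P1/RW1/US1/PS0)
  ⇒ phys 0x1D375  [3 reads]

Access #0 PA: 0x1D375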